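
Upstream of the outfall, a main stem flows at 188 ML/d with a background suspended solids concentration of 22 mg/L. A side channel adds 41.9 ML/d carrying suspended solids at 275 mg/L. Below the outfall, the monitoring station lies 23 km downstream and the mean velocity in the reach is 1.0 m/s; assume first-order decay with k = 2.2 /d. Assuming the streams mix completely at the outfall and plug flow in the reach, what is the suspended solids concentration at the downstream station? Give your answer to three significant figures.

37.9 mg/L

After mixing, C = (188.0·22.00 + 41.90·275.0) / 229.9 = 15660/229.9 = 68.11 mg/L.
Travel time t = 23·1000 / 1.0 = 23000 s = 6.389 h.
Applying C = C₀e^(−kt): 68.11 × 0.5567 = 37.92 mg/L.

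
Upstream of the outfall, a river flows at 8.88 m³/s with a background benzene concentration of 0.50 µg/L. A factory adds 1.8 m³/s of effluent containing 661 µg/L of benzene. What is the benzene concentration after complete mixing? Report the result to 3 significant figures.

112 µg/L

Conservation of mass: C = (8.880·0.5000 + 1.800·661.0) / 10.68 = 1194/10.68 = 111.8 µg/L.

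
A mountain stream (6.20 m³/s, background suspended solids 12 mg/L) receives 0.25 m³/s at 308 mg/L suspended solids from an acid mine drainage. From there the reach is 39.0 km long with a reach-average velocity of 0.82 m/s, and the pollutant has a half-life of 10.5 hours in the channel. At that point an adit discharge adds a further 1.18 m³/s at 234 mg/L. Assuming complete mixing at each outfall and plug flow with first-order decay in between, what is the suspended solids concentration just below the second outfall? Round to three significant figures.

Mass balance: C = (6.200·12.00 + 0.2500·308.0) / 6.450 = 151.4/6.450 = 23.47 mg/L; combined flow 6.450 m³/s.
Travel time t = 39.0·1000 / 0.82 = 47560 s = 13.21 h.
Half-life 10.5 h → k = ln 2 / 10.5 = 0.06601 h⁻¹ = 1.584 d⁻¹.
After decay, C = 23.47 × e^(−kt) = 23.47 × 0.4181 = 9.813 mg/L.
Second outfall: C = (6.450·9.813 + 1.180·234.0)/7.630 = 44.48 mg/L.

44.5 mg/L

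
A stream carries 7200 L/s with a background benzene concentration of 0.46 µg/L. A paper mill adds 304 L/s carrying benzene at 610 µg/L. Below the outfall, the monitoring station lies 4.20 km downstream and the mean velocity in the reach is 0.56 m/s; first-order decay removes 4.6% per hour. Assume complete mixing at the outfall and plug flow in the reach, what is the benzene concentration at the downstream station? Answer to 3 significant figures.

22.8 µg/L

Conservation of mass: C = (7200·0.4600 + 304.0·610.0) / 7504 = 188800/7504 = 25.15 µg/L.
Travel time t = 4.20·1000 / 0.56 = 7500 s = 2.083 h.
4.6%/h lost → k = −ln(1 − 0.046) = 0.04709 h⁻¹.
After decay, C = 25.15 × e^(−kt) = 25.15 × 0.9066 = 22.80 µg/L.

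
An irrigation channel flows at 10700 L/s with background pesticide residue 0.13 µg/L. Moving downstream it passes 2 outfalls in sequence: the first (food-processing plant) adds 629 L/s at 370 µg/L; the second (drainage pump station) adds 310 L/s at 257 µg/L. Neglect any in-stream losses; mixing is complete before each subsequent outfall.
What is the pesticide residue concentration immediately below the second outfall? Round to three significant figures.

Below outfall 1: Q → 11330 L/s, C = (10700·0.1300 + 629.0·370.0)/11330 = 20.67 µg/L.
Below outfall 2: Q → 11640 L/s, C = (11330·20.67 + 310.0·257.0)/11640 = 26.96 µg/L.

27.0 µg/L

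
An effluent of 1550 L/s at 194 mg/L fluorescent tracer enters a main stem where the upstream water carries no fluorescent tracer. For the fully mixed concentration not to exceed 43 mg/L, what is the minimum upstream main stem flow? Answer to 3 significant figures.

5440 L/s

Set C_mix = 43: (Q·0 + 1550·194.0) / (Q + 1550) = 43
→ Q = 1550·(194.0 − 43)/(43 − 0) = 5443 L/s.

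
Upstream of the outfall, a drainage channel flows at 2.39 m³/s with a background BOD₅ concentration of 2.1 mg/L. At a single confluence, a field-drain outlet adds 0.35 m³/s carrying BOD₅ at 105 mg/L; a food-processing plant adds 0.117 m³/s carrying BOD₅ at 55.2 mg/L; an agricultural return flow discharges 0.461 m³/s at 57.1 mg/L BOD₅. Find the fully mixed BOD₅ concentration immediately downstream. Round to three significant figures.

Mixed concentration C = ΣQC/ΣQ = (2.390·2.100 + 0.3500·105.0 + 0.1170·55.20 + 0.4610·57.10) / 3.318 = 74.55/3.318 = 22.47 mg/L.

22.5 mg/L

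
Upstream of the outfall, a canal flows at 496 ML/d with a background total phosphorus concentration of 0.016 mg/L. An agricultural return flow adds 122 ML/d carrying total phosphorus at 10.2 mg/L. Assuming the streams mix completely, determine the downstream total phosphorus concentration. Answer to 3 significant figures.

2.03 mg/L

Conservation of mass: C = (496.0·0.01600 + 122.0·10.20) / 618.0 = 1252/618.0 = 2.026 mg/L.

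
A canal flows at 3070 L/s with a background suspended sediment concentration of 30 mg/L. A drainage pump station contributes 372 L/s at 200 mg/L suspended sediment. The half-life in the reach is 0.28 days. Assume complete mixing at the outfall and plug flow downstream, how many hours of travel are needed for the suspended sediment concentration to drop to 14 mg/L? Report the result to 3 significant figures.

After mixing, C = (3070·30.00 + 372.0·200.0) / 3442 = 166500/3442 = 48.37 mg/L.
Half-life 0.28 d → k = ln 2 / 0.28 = 2.476 d⁻¹.
48.37·exp(−k·t) = 14 → t = ln(48.37/14)/k = 43270 s = 12.02 h.

12.0 h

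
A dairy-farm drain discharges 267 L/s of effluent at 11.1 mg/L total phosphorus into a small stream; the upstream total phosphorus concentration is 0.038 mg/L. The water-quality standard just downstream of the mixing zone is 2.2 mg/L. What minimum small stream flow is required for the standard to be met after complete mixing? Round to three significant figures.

Set C_mix = 2.2: (Q·0.03800 + 267.0·11.10) / (Q + 267.0) = 2.2
→ Q = 267.0·(11.10 − 2.2)/(2.2 − 0.03800) = 1099 L/s.

1100 L/s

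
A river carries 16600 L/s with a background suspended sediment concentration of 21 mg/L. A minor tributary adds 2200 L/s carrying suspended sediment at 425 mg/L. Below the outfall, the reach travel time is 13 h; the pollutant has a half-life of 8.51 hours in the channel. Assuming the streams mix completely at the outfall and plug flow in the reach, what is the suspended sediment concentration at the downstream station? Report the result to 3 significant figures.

Mixed concentration C = ΣQC/ΣQ = (16600·21.00 + 2200·425.0) / 18800 = 1284000/18800 = 68.28 mg/L.
Half-life 8.51 h → k = ln 2 / 8.51 = 0.08145 h⁻¹ = 1.955 d⁻¹.
After decay, C = 68.28 × e^(−kt) = 68.28 × 0.3469 = 23.68 mg/L.

23.7 mg/L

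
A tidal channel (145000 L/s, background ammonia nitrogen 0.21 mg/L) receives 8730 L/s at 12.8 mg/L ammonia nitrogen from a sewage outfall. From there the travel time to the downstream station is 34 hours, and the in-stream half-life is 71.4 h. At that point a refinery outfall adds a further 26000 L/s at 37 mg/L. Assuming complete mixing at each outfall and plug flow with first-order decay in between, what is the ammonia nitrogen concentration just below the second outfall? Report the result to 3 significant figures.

5.92 mg/L

Mixed concentration C = ΣQC/ΣQ = (145000·0.2100 + 8730·12.80) / 153700 = 142200/153700 = 0.9250 mg/L; combined flow 153700 L/s.
Half-life 71.4 h → k = ln 2 / 71.4 = 0.009708 h⁻¹ = 0.2330 d⁻¹.
Applying C = C₀e^(−kt): 0.9250 × 0.7189 = 0.6649 mg/L.
At the second outfall, C = (153700·0.6649 + 26000·37.00) / (153700 + 26000) = 5.921 mg/L.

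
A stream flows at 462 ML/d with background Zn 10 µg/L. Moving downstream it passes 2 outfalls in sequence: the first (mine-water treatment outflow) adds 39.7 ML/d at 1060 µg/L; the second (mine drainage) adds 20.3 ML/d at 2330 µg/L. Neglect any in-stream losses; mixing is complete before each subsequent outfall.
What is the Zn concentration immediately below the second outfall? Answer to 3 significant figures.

Below outfall 1: Q → 501.7 ML/d, C = (462.0·10.00 + 39.70·1060)/501.7 = 93.09 µg/L.
Below outfall 2: Q → 522.0 ML/d, C = (501.7·93.09 + 20.30·2330)/522.0 = 180.1 µg/L.

180 µg/L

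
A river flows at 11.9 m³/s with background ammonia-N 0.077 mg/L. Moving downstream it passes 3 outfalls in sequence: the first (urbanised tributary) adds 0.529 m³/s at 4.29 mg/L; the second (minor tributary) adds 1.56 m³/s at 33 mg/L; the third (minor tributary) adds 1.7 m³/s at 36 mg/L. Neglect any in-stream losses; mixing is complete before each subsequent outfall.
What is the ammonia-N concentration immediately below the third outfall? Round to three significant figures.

Outfall 1: combined Q = 12.43 m³/s; C = (11.90·0.07700 + 0.5290·4.290)/12.43 = 0.2563 mg/L.
Outfall 2: combined Q = 13.99 m³/s; C = (12.43·0.2563 + 1.560·33.00)/13.99 = 3.908 mg/L.
Outfall 3: combined Q = 15.69 m³/s; C = (13.99·3.908 + 1.700·36.00)/15.69 = 7.385 mg/L.

7.39 mg/L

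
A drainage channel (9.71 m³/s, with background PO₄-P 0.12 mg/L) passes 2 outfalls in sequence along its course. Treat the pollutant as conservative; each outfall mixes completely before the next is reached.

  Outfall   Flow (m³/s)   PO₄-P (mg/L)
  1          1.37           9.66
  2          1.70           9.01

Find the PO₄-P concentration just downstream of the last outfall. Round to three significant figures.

2.33 mg/L

Below outfall 1: Q → 11.08 m³/s, C = (9.710·0.1200 + 1.370·9.660)/11.08 = 1.300 mg/L.
Below outfall 2: Q → 12.78 m³/s, C = (11.08·1.300 + 1.700·9.010)/12.78 = 2.325 mg/L.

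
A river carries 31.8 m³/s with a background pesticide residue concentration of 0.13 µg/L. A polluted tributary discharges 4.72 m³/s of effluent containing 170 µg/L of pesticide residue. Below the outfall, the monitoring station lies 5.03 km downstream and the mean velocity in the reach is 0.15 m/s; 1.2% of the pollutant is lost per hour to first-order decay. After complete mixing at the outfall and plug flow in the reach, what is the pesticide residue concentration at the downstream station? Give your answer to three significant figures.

19.7 µg/L

After mixing, C = (31.80·0.1300 + 4.720·170.0) / 36.52 = 806.5/36.52 = 22.08 µg/L.
Travel time t = 5.03·1000 / 0.15 = 33530 s = 9.315 h.
1.2%/h lost → k = −ln(1 − 0.012) = 0.01207 h⁻¹.
First-order decay: C = 22.08·exp(−k·t) = 22.08·0.8936 = 19.74 µg/L.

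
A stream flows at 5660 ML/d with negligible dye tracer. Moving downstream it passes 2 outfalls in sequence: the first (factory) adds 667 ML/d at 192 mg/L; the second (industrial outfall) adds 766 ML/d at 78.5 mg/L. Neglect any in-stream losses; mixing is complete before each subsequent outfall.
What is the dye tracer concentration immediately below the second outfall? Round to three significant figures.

26.5 mg/L

After outfall 1: Q = 5660 + 667.0 = 6327 ML/d; C = (5660·0 + 667.0·192.0)/6327 = 20.24 mg/L.
After outfall 2: Q = 6327 + 766.0 = 7093 ML/d; C = (6327·20.24 + 766.0·78.50)/7093 = 26.53 mg/L.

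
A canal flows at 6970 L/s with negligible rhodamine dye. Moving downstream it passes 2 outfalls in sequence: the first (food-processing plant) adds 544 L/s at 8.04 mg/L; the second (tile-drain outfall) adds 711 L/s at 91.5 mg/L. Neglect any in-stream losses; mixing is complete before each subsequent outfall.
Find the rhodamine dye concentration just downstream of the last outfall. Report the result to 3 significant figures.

8.44 mg/L

Outfall 1: combined Q = 7514 L/s; C = (6970·0 + 544.0·8.040)/7514 = 0.5821 mg/L.
Outfall 2: combined Q = 8225 L/s; C = (7514·0.5821 + 711.0·91.50)/8225 = 8.441 mg/L.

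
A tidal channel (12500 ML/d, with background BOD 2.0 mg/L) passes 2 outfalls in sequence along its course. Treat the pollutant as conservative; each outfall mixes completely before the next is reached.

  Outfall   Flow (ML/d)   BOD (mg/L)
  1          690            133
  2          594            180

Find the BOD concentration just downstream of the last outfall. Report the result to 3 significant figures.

Below outfall 1: Q → 13190 ML/d, C = (12500·2.000 + 690.0·133.0)/13190 = 8.853 mg/L.
Below outfall 2: Q → 13780 ML/d, C = (13190·8.853 + 594.0·180.0)/13780 = 16.23 mg/L.

16.2 mg/L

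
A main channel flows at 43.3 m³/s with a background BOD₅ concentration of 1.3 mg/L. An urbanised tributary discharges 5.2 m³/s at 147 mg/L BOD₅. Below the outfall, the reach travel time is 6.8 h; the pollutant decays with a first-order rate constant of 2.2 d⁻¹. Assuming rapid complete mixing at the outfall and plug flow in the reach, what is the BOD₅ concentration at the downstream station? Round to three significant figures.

Mixed concentration C = ΣQC/ΣQ = (43.30·1.300 + 5.200·147.0) / 48.50 = 820.7/48.50 = 16.92 mg/L.
Applying C = C₀e^(−kt): 16.92 × 0.5362 = 9.073 mg/L.

9.07 mg/L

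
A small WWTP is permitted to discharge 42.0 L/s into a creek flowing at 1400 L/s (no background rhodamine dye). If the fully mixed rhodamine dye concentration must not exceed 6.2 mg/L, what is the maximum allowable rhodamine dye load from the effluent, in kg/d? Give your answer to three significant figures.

772 kg/d

Mass balance at the limit: 1400·0 + 42.00·Cₑ = 1442·6.2 → Cₑ = 212.9 mg/L.
42.00 L/s = 0.04200 m³/s. Load = 0.04200 m³/s × 212.9 g/m³ × 86 400 s/d = 772.5 kg/d.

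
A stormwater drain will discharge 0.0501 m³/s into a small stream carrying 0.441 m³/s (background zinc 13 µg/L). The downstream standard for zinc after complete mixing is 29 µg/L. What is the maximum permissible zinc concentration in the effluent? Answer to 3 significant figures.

At the limit, (Qr·Cr + Qe·Cₑ)/(Qr + Qe) = 29:
Cₑ = (0.4911·29 − 0.4410·13.00) / 0.05010 = 169.8 µg/L.

170 µg/L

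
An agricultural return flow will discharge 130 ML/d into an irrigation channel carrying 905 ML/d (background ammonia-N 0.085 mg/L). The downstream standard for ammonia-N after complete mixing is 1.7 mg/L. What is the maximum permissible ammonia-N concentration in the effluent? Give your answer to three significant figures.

At the limit, (Qr·Cr + Qe·Cₑ)/(Qr + Qe) = 1.7:
Cₑ = (1035·1.7 − 905.0·0.08500) / 130.0 = 12.94 mg/L.

12.9 mg/L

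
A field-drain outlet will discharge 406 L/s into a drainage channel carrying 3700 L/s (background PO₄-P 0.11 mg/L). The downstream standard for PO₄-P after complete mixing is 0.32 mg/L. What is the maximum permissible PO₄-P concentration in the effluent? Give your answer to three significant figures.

2.23 mg/L

At the limit, (Qr·Cr + Qe·Cₑ)/(Qr + Qe) = 0.32:
Cₑ = (4106·0.32 − 3700·0.1100) / 406.0 = 2.234 mg/L.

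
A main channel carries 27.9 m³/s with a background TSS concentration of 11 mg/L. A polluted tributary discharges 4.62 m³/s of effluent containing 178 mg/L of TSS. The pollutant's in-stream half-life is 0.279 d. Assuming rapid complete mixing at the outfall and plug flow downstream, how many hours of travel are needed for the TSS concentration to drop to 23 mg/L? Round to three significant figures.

After mixing, C = (27.90·11.00 + 4.620·178.0) / 32.52 = 1129/32.52 = 34.73 mg/L.
Half-life 0.279 d → k = ln 2 / 0.279 = 2.484 d⁻¹.
34.73·exp(−k·t) = 23 → t = ln(34.73/23)/k = 14330 s = 3.980 h.

3.98 h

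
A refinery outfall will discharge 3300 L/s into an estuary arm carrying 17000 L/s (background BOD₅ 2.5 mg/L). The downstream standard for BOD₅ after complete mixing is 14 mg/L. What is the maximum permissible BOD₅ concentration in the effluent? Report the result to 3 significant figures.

73.2 mg/L

At the limit, (Qr·Cr + Qe·Cₑ)/(Qr + Qe) = 14:
Cₑ = (20300·14 − 17000·2.500) / 3300 = 73.24 mg/L.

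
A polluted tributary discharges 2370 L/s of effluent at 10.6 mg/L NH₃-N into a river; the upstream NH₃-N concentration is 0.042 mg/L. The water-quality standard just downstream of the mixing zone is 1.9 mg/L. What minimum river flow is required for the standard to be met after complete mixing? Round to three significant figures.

Set C_mix = 1.9: (Q·0.04200 + 2370·10.60) / (Q + 2370) = 1.9
→ Q = 2370·(10.60 − 1.9)/(1.9 − 0.04200) = 11100 L/s.

11100 L/s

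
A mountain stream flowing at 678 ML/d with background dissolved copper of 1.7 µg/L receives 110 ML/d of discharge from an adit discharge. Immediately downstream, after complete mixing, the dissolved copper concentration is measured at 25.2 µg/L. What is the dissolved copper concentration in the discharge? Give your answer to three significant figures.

Mass balance: 678.0·1.700 + 110.0·Cₑ = 788.0·25.20
→ Cₑ = (788.0·25.20 − 678.0·1.700) / 110.0 = 170.0 µg/L.

170 µg/L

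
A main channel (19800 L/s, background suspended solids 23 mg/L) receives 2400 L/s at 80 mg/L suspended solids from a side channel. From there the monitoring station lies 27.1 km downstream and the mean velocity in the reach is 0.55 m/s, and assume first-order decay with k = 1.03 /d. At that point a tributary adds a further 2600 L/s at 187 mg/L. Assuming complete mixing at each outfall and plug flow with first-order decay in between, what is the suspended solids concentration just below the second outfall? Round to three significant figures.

34.1 mg/L

Mass balance: C = (19800·23.00 + 2400·80.00) / 22200 = 647400/22200 = 29.16 mg/L; combined flow 22200 L/s.
Travel time t = 27.1·1000 / 0.55 = 49270 s = 13.69 h.
Applying C = C₀e^(−kt): 29.16 × 0.5558 = 16.21 mg/L.
Second outfall: C = (22200·16.21 + 2600·187.0)/24800 = 34.11 mg/L.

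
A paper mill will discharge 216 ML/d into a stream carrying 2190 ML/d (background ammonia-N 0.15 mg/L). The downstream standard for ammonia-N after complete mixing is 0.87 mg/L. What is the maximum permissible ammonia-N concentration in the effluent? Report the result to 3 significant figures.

At the limit, (Qr·Cr + Qe·Cₑ)/(Qr + Qe) = 0.87:
Cₑ = (2406·0.87 − 2190·0.1500) / 216.0 = 8.170 mg/L.

8.17 mg/L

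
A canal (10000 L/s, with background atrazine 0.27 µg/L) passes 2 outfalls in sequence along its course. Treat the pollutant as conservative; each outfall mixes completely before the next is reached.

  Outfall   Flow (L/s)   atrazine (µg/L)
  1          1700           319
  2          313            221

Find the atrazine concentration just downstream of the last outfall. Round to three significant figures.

51.1 µg/L

After outfall 1: Q = 10000 + 1700 = 11700 L/s; C = (10000·0.2700 + 1700·319.0)/11700 = 46.58 µg/L.
After outfall 2: Q = 11700 + 313.0 = 12010 L/s; C = (11700·46.58 + 313.0·221.0)/12010 = 51.13 µg/L.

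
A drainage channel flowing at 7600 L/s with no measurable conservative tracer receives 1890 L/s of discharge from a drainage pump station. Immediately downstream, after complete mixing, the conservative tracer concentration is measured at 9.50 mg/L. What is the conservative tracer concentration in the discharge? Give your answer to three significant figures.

47.7 mg/L

Mass balance: 7600·0 + 1890·Cₑ = 9490·9.500
→ Cₑ = (9490·9.500 − 7600·0) / 1890 = 47.70 mg/L.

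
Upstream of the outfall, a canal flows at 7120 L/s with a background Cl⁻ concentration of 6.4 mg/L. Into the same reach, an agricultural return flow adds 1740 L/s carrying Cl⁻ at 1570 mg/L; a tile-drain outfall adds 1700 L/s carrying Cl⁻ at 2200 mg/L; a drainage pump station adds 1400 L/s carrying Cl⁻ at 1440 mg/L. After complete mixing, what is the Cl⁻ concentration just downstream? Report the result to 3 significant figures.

713 mg/L

After mixing, C = (7120·6.400 + 1740·1570 + 1700·2200 + 1400·1440) / 11960 = 8533000/11960 = 713.5 mg/L.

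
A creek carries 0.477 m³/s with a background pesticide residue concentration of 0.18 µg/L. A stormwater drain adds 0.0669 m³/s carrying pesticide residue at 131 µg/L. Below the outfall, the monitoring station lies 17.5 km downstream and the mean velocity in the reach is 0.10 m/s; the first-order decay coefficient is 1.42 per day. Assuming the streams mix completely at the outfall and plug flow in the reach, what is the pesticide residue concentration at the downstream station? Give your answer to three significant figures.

0.917 µg/L

Conservation of mass: C = (0.4770·0.1800 + 0.06690·131.0) / 0.5439 = 8.850/0.5439 = 16.27 µg/L.
Travel time t = 17.5·1000 / 0.10 = 175000 s = 48.61 h.
Decay over the reach: 16.27·exp(−kt) = 16.27·0.05635 = 0.9169 µg/L.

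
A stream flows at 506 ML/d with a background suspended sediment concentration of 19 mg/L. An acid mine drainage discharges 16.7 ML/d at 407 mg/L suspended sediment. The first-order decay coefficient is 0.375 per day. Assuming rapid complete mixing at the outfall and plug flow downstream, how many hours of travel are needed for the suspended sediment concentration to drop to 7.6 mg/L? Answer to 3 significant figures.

90.8 h

Mass balance: C = (506.0·19.00 + 16.70·407.0) / 522.7 = 16410/522.7 = 31.40 mg/L.
31.40·exp(−k·t) = 7.6 → t = ln(31.40/7.6)/k = 326800 s = 90.79 h.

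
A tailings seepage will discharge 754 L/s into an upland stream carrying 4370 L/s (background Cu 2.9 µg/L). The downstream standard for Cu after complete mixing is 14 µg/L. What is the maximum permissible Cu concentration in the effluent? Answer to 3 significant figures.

At the limit, (Qr·Cr + Qe·Cₑ)/(Qr + Qe) = 14:
Cₑ = (5124·14 − 4370·2.900) / 754.0 = 78.33 µg/L.

78.3 µg/L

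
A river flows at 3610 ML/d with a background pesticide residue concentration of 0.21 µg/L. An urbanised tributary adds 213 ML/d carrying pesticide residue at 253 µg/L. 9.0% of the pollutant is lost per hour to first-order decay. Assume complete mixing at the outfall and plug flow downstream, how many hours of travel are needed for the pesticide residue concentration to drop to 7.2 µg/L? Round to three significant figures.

Conservation of mass: C = (3610·0.2100 + 213.0·253.0) / 3823 = 54650/3823 = 14.29 µg/L.
9.0%/h lost → k = −ln(1 − 0.09) = 0.09431 h⁻¹.
14.29·exp(−k·t) = 7.2 → t = ln(14.29/7.2)/k = 26180 s = 7.271 h.

7.27 h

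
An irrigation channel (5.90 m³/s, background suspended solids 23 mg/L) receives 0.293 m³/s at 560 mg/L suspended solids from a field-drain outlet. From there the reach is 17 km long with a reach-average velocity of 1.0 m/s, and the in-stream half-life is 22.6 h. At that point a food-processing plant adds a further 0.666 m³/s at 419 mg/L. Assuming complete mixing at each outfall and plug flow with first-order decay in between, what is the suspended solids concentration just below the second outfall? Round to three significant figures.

78.5 mg/L

After mixing, C = (5.900·23.00 + 0.2930·560.0) / 6.193 = 299.8/6.193 = 48.41 mg/L; combined flow 6.193 m³/s.
Travel time t = 17·1000 / 1.0 = 17000 s = 4.722 h.
Half-life 22.6 h → k = ln 2 / 22.6 = 0.03067 h⁻¹ = 0.7361 d⁻¹.
Decay over the reach: 48.41·exp(−kt) = 48.41·0.8652 = 41.88 mg/L.
At the second outfall, C = (6.193·41.88 + 0.6660·419.0) / (6.193 + 0.6660) = 78.50 mg/L.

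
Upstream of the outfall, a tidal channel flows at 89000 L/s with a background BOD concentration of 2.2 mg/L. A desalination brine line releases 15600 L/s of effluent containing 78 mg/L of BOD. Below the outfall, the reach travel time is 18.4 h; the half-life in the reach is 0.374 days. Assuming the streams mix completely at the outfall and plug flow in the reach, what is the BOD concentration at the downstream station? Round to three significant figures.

3.26 mg/L

Mixed concentration C = ΣQC/ΣQ = (89000·2.200 + 15600·78.00) / 104600 = 1413000/104600 = 13.50 mg/L.
Half-life 0.374 d → k = ln 2 / 0.374 = 1.853 d⁻¹.
Decay over the reach: 13.50·exp(−kt) = 13.50·0.2415 = 3.261 mg/L.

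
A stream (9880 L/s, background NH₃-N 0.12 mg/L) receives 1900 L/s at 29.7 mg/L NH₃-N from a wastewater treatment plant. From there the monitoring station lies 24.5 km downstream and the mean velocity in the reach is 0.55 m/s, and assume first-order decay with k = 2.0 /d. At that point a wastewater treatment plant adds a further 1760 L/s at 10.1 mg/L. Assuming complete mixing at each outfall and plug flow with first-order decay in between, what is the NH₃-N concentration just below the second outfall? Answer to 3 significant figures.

Conservation of mass: C = (9880·0.1200 + 1900·29.70) / 11780 = 57620/11780 = 4.891 mg/L; combined flow 11780 L/s.
Travel time t = 24.5·1000 / 0.55 = 44550 s = 12.37 h.
Decay over the reach: 4.891·exp(−kt) = 4.891·0.3566 = 1.744 mg/L.
At the second outfall, C = (11780·1.744 + 1760·10.10) / (11780 + 1760) = 2.830 mg/L.

2.83 mg/L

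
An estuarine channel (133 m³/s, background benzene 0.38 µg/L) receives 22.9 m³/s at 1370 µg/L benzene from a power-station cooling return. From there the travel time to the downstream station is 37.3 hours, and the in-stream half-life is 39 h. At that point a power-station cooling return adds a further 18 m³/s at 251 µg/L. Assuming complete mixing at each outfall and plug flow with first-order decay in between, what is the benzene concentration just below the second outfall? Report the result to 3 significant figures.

119 µg/L

Mixed concentration C = ΣQC/ΣQ = (133.0·0.3800 + 22.90·1370) / 155.9 = 31420/155.9 = 201.6 µg/L; combined flow 155.9 m³/s.
Half-life 39 h → k = ln 2 / 39 = 0.01777 h⁻¹ = 0.4266 d⁻¹.
Decay over the reach: 201.6·exp(−kt) = 201.6·0.5153 = 103.9 µg/L.
At the second outfall, C = (155.9·103.9 + 18.00·251.0) / (155.9 + 18.00) = 119.1 µg/L.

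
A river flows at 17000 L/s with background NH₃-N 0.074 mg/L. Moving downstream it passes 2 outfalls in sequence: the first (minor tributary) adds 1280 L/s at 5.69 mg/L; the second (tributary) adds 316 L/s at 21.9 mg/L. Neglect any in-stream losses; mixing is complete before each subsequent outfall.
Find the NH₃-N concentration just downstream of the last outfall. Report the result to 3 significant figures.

0.831 mg/L

After outfall 1: Q = 17000 + 1280 = 18280 L/s; C = (17000·0.07400 + 1280·5.690)/18280 = 0.4672 mg/L.
After outfall 2: Q = 18280 + 316.0 = 18600 L/s; C = (18280·0.4672 + 316.0·21.90)/18600 = 0.8314 mg/L.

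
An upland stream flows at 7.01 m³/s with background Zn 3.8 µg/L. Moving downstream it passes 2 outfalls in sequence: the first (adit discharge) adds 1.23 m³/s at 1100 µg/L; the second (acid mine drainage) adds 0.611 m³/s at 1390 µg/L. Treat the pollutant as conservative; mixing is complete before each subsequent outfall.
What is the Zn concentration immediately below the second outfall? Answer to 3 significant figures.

252 µg/L

After outfall 1: Q = 7.010 + 1.230 = 8.240 m³/s; C = (7.010·3.800 + 1.230·1100)/8.240 = 167.4 µg/L.
After outfall 2: Q = 8.240 + 0.6110 = 8.851 m³/s; C = (8.240·167.4 + 0.6110·1390)/8.851 = 251.8 µg/L.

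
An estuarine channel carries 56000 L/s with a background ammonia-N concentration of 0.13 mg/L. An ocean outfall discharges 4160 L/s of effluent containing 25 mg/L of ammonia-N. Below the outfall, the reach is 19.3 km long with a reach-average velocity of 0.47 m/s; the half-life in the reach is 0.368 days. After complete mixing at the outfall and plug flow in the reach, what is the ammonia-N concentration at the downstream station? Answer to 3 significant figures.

0.756 mg/L

After mixing, C = (56000·0.1300 + 4160·25.00) / 60160 = 111300/60160 = 1.850 mg/L.
Travel time t = 19.3·1000 / 0.47 = 41060 s = 11.41 h.
Half-life 0.368 d → k = ln 2 / 0.368 = 1.884 d⁻¹.
Decay over the reach: 1.850·exp(−kt) = 1.850·0.4085 = 0.7557 mg/L.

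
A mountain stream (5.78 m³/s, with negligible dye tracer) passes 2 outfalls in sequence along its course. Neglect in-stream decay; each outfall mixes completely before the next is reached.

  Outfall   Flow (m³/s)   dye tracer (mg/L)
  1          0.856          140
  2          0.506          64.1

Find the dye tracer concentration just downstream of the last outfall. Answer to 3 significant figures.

After outfall 1: Q = 5.780 + 0.8560 = 6.636 m³/s; C = (5.780·0 + 0.8560·140.0)/6.636 = 18.06 mg/L.
After outfall 2: Q = 6.636 + 0.5060 = 7.142 m³/s; C = (6.636·18.06 + 0.5060·64.10)/7.142 = 21.32 mg/L.

21.3 mg/L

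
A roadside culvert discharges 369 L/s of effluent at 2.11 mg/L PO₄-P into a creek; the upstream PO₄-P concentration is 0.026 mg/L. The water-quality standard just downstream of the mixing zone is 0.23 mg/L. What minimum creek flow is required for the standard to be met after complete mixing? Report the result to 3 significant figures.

Set C_mix = 0.23: (Q·0.02600 + 369.0·2.110) / (Q + 369.0) = 0.23
→ Q = 369.0·(2.110 − 0.23)/(0.23 − 0.02600) = 3401 L/s.

3400 L/s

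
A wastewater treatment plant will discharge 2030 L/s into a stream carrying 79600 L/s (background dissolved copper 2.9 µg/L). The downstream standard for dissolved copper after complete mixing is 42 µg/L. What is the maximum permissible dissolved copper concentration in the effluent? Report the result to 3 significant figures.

At the limit, (Qr·Cr + Qe·Cₑ)/(Qr + Qe) = 42:
Cₑ = (81630·42 − 79600·2.900) / 2030 = 1575 µg/L.

1580 µg/L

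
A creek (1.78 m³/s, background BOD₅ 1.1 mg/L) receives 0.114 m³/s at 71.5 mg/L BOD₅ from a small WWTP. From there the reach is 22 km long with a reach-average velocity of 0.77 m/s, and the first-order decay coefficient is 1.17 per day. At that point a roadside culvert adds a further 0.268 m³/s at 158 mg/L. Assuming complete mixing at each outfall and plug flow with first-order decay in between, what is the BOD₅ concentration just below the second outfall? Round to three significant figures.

Conservation of mass: C = (1.780·1.100 + 0.1140·71.50) / 1.894 = 10.11/1.894 = 5.337 mg/L; combined flow 1.894 m³/s.
Travel time t = 22·1000 / 0.77 = 28570 s = 7.937 h.
After decay, C = 5.337 × e^(−kt) = 5.337 × 0.6792 = 3.625 mg/L.
At the second outfall, C = (1.894·3.625 + 0.2680·158.0) / (1.894 + 0.2680) = 22.76 mg/L.

22.8 mg/L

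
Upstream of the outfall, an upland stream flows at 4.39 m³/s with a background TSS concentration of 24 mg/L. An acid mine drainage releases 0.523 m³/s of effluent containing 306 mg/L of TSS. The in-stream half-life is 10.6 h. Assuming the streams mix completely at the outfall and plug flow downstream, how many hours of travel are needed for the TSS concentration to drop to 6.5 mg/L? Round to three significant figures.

32.4 h

Mass balance: C = (4.390·24.00 + 0.5230·306.0) / 4.913 = 265.4/4.913 = 54.02 mg/L.
Half-life 10.6 h → k = ln 2 / 10.6 = 0.06539 h⁻¹ = 1.569 d⁻¹.
54.02·exp(−k·t) = 6.5 → t = ln(54.02/6.5)/k = 116600 s = 32.38 h.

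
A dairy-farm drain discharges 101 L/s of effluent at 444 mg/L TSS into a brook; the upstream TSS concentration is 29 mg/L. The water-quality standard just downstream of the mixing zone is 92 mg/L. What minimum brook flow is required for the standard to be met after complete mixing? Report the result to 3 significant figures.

564 L/s

Set C_mix = 92: (Q·29.00 + 101.0·444.0) / (Q + 101.0) = 92
→ Q = 101.0·(444.0 − 92)/(92 − 29.00) = 564.3 L/s.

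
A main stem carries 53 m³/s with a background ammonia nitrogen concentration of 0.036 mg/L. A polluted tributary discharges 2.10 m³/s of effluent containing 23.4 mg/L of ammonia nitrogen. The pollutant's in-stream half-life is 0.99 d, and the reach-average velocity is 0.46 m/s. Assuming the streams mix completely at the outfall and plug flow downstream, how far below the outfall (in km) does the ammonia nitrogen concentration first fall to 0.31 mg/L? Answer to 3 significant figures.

62.1 km

Mixed concentration C = ΣQC/ΣQ = (53.00·0.03600 + 2.100·23.40) / 55.10 = 51.05/55.10 = 0.9265 mg/L.
Half-life 0.99 d → k = ln 2 / 0.99 = 0.7001 d⁻¹.
Set 0.9265·exp(−k·t) = 0.31 → t = ln(0.9265/0.31)/k = 135100 s = 37.53 h.
Distance = v·t = 0.46·135100 = 62150 m = 62.15 km.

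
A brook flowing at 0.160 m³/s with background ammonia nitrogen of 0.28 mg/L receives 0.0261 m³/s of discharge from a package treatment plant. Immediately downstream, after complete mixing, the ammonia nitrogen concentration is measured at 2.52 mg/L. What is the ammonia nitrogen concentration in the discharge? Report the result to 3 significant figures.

Mass balance: 0.1600·0.2800 + 0.02610·Cₑ = 0.1861·2.520
→ Cₑ = (0.1861·2.520 − 0.1600·0.2800) / 0.02610 = 16.25 mg/L.

16.3 mg/L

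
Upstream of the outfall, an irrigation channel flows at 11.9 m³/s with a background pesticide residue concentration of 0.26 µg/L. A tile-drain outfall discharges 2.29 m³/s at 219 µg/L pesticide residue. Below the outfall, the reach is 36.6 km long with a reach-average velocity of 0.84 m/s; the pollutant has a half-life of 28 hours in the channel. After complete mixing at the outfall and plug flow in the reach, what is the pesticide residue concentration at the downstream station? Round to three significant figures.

Mass balance: C = (11.90·0.2600 + 2.290·219.0) / 14.19 = 504.6/14.19 = 35.56 µg/L.
Travel time t = 36.6·1000 / 0.84 = 43570 s = 12.10 h.
Half-life 28 h → k = ln 2 / 28 = 0.02476 h⁻¹ = 0.5941 d⁻¹.
After decay, C = 35.56 × e^(−kt) = 35.56 × 0.7411 = 26.35 µg/L.

26.4 µg/L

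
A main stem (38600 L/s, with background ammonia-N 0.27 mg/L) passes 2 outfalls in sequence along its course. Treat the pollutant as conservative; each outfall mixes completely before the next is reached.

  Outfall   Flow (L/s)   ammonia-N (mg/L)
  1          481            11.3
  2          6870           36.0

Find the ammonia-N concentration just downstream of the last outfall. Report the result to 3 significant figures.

After outfall 1: Q = 38600 + 481.0 = 39080 L/s; C = (38600·0.2700 + 481.0·11.30)/39080 = 0.4058 mg/L.
After outfall 2: Q = 39080 + 6870 = 45950 L/s; C = (39080·0.4058 + 6870·36.00)/45950 = 5.727 mg/L.

5.73 mg/L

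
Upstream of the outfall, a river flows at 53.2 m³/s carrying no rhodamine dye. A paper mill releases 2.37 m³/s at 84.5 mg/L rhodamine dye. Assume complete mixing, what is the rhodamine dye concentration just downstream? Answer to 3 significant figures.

3.60 mg/L

Mass balance: C = (53.20·0 + 2.370·84.50) / 55.57 = 200.3/55.57 = 3.604 mg/L.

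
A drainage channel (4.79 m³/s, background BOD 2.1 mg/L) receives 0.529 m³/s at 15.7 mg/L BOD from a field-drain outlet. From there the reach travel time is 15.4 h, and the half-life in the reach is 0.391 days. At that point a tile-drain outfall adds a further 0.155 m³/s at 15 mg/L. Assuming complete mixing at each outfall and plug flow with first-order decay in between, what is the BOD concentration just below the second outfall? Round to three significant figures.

Conservation of mass: C = (4.790·2.100 + 0.5290·15.70) / 5.319 = 18.36/5.319 = 3.453 mg/L; combined flow 5.319 m³/s.
Half-life 0.391 d → k = ln 2 / 0.391 = 1.773 d⁻¹.
Applying C = C₀e^(−kt): 3.453 × 0.3206 = 1.107 mg/L.
At the second outfall, C = (5.319·1.107 + 0.1550·15.00) / (5.319 + 0.1550) = 1.500 mg/L.

1.50 mg/L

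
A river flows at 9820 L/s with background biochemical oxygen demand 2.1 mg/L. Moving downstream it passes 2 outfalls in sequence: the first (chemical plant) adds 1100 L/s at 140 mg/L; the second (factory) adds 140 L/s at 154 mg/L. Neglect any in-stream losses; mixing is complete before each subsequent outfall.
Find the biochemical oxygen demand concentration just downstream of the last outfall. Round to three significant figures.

17.7 mg/L

Below outfall 1: Q → 10920 L/s, C = (9820·2.100 + 1100·140.0)/10920 = 15.99 mg/L.
Below outfall 2: Q → 11060 L/s, C = (10920·15.99 + 140.0·154.0)/11060 = 17.74 mg/L.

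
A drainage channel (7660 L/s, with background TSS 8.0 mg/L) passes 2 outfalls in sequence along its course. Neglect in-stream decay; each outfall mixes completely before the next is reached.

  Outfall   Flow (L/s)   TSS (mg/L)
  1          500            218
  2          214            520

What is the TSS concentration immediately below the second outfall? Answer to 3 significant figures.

Outfall 1: combined Q = 8160 L/s; C = (7660·8.000 + 500.0·218.0)/8160 = 20.87 mg/L.
Outfall 2: combined Q = 8374 L/s; C = (8160·20.87 + 214.0·520.0)/8374 = 33.62 mg/L.

33.6 mg/L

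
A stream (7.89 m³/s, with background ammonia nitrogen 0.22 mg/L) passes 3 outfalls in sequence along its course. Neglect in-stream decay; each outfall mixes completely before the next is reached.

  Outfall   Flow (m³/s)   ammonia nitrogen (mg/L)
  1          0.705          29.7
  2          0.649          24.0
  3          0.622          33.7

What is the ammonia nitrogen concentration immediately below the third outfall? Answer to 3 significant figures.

After outfall 1: Q = 7.890 + 0.7050 = 8.595 m³/s; C = (7.890·0.2200 + 0.7050·29.70)/8.595 = 2.638 mg/L.
After outfall 2: Q = 8.595 + 0.6490 = 9.244 m³/s; C = (8.595·2.638 + 0.6490·24.00)/9.244 = 4.138 mg/L.
After outfall 3: Q = 9.244 + 0.6220 = 9.866 m³/s; C = (9.244·4.138 + 0.6220·33.70)/9.866 = 6.002 mg/L.

6.00 mg/L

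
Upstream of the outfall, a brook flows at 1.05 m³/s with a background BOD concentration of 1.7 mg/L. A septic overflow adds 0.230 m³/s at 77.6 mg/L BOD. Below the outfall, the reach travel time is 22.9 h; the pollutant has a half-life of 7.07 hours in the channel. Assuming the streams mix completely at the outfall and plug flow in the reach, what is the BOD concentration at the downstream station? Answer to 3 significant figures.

After mixing, C = (1.050·1.700 + 0.2300·77.60) / 1.280 = 19.63/1.280 = 15.34 mg/L.
Half-life 7.07 h → k = ln 2 / 7.07 = 0.09804 h⁻¹ = 2.353 d⁻¹.
First-order decay: C = 15.34·exp(−k·t) = 15.34·0.1059 = 1.625 mg/L.

1.62 mg/L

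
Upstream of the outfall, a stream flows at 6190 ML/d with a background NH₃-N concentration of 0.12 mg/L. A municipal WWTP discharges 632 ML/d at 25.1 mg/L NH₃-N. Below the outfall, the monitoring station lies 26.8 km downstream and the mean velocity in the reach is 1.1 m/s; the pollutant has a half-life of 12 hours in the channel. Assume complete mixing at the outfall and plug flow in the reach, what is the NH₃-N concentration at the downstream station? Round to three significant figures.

1.65 mg/L

Mass balance: C = (6190·0.1200 + 632.0·25.10) / 6822 = 16610/6822 = 2.434 mg/L.
Travel time t = 26.8·1000 / 1.1 = 24360 s = 6.768 h.
Half-life 12 h → k = ln 2 / 12 = 0.05776 h⁻¹ = 1.386 d⁻¹.
First-order decay: C = 2.434·exp(−k·t) = 2.434·0.6764 = 1.647 mg/L.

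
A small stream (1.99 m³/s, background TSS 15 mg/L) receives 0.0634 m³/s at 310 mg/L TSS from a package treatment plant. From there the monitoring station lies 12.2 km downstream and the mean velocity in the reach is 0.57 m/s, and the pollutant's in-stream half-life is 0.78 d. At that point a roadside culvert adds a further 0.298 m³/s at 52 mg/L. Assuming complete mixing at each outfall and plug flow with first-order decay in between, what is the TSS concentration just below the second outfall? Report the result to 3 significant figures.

After mixing, C = (1.990·15.00 + 0.06340·310.0) / 2.053 = 49.50/2.053 = 24.11 mg/L; combined flow 2.053 m³/s.
Travel time t = 12.2·1000 / 0.57 = 21400 s = 5.945 h.
Half-life 0.78 d → k = ln 2 / 0.78 = 0.8887 d⁻¹.
Applying C = C₀e^(−kt): 24.11 × 0.8024 = 19.34 mg/L.
At the second outfall, C = (2.053·19.34 + 0.2980·52.00) / (2.053 + 0.2980) = 23.48 mg/L.

23.5 mg/L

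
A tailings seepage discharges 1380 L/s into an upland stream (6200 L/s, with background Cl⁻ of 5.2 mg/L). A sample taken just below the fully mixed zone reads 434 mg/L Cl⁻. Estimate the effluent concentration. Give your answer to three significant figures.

2360 mg/L

Mass balance: 6200·5.200 + 1380·Cₑ = 7580·434.0
→ Cₑ = (7580·434.0 − 6200·5.200) / 1380 = 2360 mg/L.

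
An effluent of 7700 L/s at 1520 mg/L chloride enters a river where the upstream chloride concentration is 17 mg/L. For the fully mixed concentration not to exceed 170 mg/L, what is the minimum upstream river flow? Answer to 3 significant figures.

67900 L/s

Set C_mix = 170: (Q·17.00 + 7700·1520) / (Q + 7700) = 170
→ Q = 7700·(1520 − 170)/(170 − 17.00) = 67940 L/s.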